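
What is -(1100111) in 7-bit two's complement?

Original (sign bit 1, negative): 1100111
Step 1 - Invert all bits: 0011000
Step 2 - Add 1: 0011001
Verification: 1100111 + 0011001 = 10000000; discarding the end carry (carry out of the top bit) leaves the 7-bit value 0000000, as required for x + (-x)



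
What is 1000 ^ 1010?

XOR: 1 when bits differ
  1000
^ 1010
------
  0010
Decimal: 8 ^ 10 = 2



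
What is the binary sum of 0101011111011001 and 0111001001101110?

Add column by column from the right: bit + bit + carry-in; write the sum mod 2, carry 1 when the sum is 2 or 3.
carry:  1110111111110000
        0101011111011001
+       0111001001101110
------------------------
       01100101001000111
(the carry out of the leftmost column, 0, becomes the leading bit)
Decimal check:
  0101011111011001 = 16384 + 4096 + 1024 + 512 + 256 + 128 + 64 + 16 + 8 + 1 = 22489
  0111001001101110 = 16384 + 8192 + 4096 + 512 + 64 + 32 + 8 + 4 + 2 = 29294
  22489 + 29294 = 51783, and 01100101001000111 = 32768 + 16384 + 2048 + 512 + 64 + 4 + 2 + 1 = 51783 ✓



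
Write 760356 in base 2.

Using repeated division by 2:
760356 ÷ 2 = 380178 remainder 0
380178 ÷ 2 = 190089 remainder 0
190089 ÷ 2 = 95044 remainder 1
95044 ÷ 2 = 47522 remainder 0
47522 ÷ 2 = 23761 remainder 0
23761 ÷ 2 = 11880 remainder 1
11880 ÷ 2 = 5940 remainder 0
5940 ÷ 2 = 2970 remainder 0
2970 ÷ 2 = 1485 remainder 0
1485 ÷ 2 = 742 remainder 1
742 ÷ 2 = 371 remainder 0
371 ÷ 2 = 185 remainder 1
185 ÷ 2 = 92 remainder 1
92 ÷ 2 = 46 remainder 0
46 ÷ 2 = 23 remainder 0
23 ÷ 2 = 11 remainder 1
11 ÷ 2 = 5 remainder 1
5 ÷ 2 = 2 remainder 1
2 ÷ 2 = 1 remainder 0
1 ÷ 2 = 0 remainder 1
Reading remainders bottom to top: 10111001101000100100



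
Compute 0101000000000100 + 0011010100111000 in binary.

Add column by column from the right: bit + bit + carry-in; write the sum mod 2, carry 1 when the sum is 2 or 3.
carry:  1110000000000000
        0101000000000100
+       0011010100111000
------------------------
       01000010100111100
(the carry out of the leftmost column, 0, becomes the leading bit)
Decimal check:
  0101000000000100 = 16384 + 4096 + 4 = 20484
  0011010100111000 = 8192 + 4096 + 1024 + 256 + 32 + 16 + 8 = 13624
  20484 + 13624 = 34108, and 01000010100111100 = 32768 + 1024 + 256 + 32 + 16 + 8 + 4 = 34108 ✓



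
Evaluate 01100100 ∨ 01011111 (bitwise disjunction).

OR: 1 when either bit is 1
  01100100
| 01011111
----------
  01111111
Decimal: 100 | 95 = 127



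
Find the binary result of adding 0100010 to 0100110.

Add column by column from the right: bit + bit + carry-in; write the sum mod 2, carry 1 when the sum is 2 or 3.
carry:  1001100
        0100010
+       0100110
---------------
       01001000
(the carry out of the leftmost column, 0, becomes the leading bit)
Decimal check:
  0100010 = 32 + 2 = 34
  0100110 = 32 + 4 + 2 = 38
  34 + 38 = 72, and 01001000 = 64 + 8 = 72 ✓



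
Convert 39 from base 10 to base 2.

Using repeated division by 2:
39 ÷ 2 = 19 remainder 1
19 ÷ 2 = 9 remainder 1
9 ÷ 2 = 4 remainder 1
4 ÷ 2 = 2 remainder 0
2 ÷ 2 = 1 remainder 0
1 ÷ 2 = 0 remainder 1
Reading remainders bottom to top: 100111



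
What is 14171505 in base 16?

Using repeated division by 16 (digits 10–15 are A–F):
14171505 ÷ 16 = 885719 remainder 1
885719 ÷ 16 = 55357 remainder 7
55357 ÷ 16 = 3459 remainder 13 (D)
3459 ÷ 16 = 216 remainder 3
216 ÷ 16 = 13 remainder 8
13 ÷ 16 = 0 remainder 13 (D)
Reading remainders bottom to top: D83D71



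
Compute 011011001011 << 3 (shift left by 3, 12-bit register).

Original: 011011001011 (decimal 1739)
Shift left by 3 positions
Append 3 zeros on the right and drop the 3 high bits that overflow the 12-bit width
Result: 011001011000 (decimal 1624)
Equivalent: 1739 << 3 = 1739 × 2^3 = 13912, truncated to 12 bits = 1624



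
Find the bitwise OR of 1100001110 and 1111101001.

OR: 1 when either bit is 1
  1100001110
| 1111101001
------------
  1111101111
Decimal: 782 | 1001 = 1007



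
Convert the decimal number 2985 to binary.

Using repeated division by 2:
2985 ÷ 2 = 1492 remainder 1
1492 ÷ 2 = 746 remainder 0
746 ÷ 2 = 373 remainder 0
373 ÷ 2 = 186 remainder 1
186 ÷ 2 = 93 remainder 0
93 ÷ 2 = 46 remainder 1
46 ÷ 2 = 23 remainder 0
23 ÷ 2 = 11 remainder 1
11 ÷ 2 = 5 remainder 1
5 ÷ 2 = 2 remainder 1
2 ÷ 2 = 1 remainder 0
1 ÷ 2 = 0 remainder 1
Reading remainders bottom to top: 101110101001



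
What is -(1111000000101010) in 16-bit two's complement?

Original (sign bit 1, negative): 1111000000101010
Step 1 - Invert all bits: 0000111111010101
Step 2 - Add 1: 0000111111010110
Verification: 1111000000101010 + 0000111111010110 = 10000000000000000; discarding the end carry (carry out of the top bit) leaves the 16-bit value 0000000000000000, as required for x + (-x)



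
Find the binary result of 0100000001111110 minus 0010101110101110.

Method 1 - Direct subtraction (column by column from the right: bit − bit − borrow-in; if negative, add 2 and borrow 1 from the next column):
borrow: 0111111100000000
        0100000001111110
-       0010101110101110
------------------------
        0001010011010000

Method 2 - Add two's complement:
Two's complement of 0010101110101110: invert → 1101010001010001, add 1 → 1101010001010010
  0100000001111110
+ 1101010001010010
------------------
 10001010011010000  (end carry out of the top bit = 1)
Discarding the end carry: 0001010011010000
Decimal check:
  0100000001111110 = 16384 + 64 + 32 + 16 + 8 + 4 + 2 = 16510
  0010101110101110 = 8192 + 2048 + 512 + 256 + 128 + 32 + 8 + 4 + 2 = 11182
  16510 - 11182 = 5328, and 0001010011010000 = 4096 + 1024 + 128 + 64 + 16 = 5328 ✓



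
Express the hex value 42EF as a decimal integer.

Expand by place value (powers of 16):
Digit values: E = 14, F = 15
42EF = 4 × 16^3 + 2 × 16^2 + 14 × 16^1 + 15 × 16^0
= 4 × 4096 + 2 × 256 + 14 × 16 + 15 × 1
= 16384 + 512 + 224 + 15
= 17135



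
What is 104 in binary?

Using repeated division by 2:
104 ÷ 2 = 52 remainder 0
52 ÷ 2 = 26 remainder 0
26 ÷ 2 = 13 remainder 0
13 ÷ 2 = 6 remainder 1
6 ÷ 2 = 3 remainder 0
3 ÷ 2 = 1 remainder 1
1 ÷ 2 = 0 remainder 1
Reading remainders bottom to top: 1101000



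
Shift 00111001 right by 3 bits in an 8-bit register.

Original: 00111001 (decimal 57)
Shift right by 3 positions
Drop the 3 low bits; fill with zeros on the left
Result: 00000111 (decimal 7)
Equivalent: 57 >> 3 = 57 ÷ 2^3 = 7



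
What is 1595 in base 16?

Using repeated division by 16 (digits 10–15 are A–F):
1595 ÷ 16 = 99 remainder 11 (B)
99 ÷ 16 = 6 remainder 3
6 ÷ 16 = 0 remainder 6
Reading remainders bottom to top: 63B



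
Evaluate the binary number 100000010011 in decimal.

Sum of powers of 2 for each 1-bit:
2^0 + 2^1 + 2^4 + 2^11
= 1 + 2 + 16 + 2048
= 2067



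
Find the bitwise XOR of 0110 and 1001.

XOR: 1 when bits differ
  0110
^ 1001
------
  1111
Decimal: 6 ^ 9 = 15



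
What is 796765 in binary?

Using repeated division by 2:
796765 ÷ 2 = 398382 remainder 1
398382 ÷ 2 = 199191 remainder 0
199191 ÷ 2 = 99595 remainder 1
99595 ÷ 2 = 49797 remainder 1
49797 ÷ 2 = 24898 remainder 1
24898 ÷ 2 = 12449 remainder 0
12449 ÷ 2 = 6224 remainder 1
6224 ÷ 2 = 3112 remainder 0
3112 ÷ 2 = 1556 remainder 0
1556 ÷ 2 = 778 remainder 0
778 ÷ 2 = 389 remainder 0
389 ÷ 2 = 194 remainder 1
194 ÷ 2 = 97 remainder 0
97 ÷ 2 = 48 remainder 1
48 ÷ 2 = 24 remainder 0
24 ÷ 2 = 12 remainder 0
12 ÷ 2 = 6 remainder 0
6 ÷ 2 = 3 remainder 0
3 ÷ 2 = 1 remainder 1
1 ÷ 2 = 0 remainder 1
Reading remainders bottom to top: 11000010100001011101



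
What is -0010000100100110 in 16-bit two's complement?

Original: 0010000100100110
Step 1 - Invert all bits: 1101111011011001
Step 2 - Add 1: 1101111011011010
Verification: 0010000100100110 + 1101111011011010 = 10000000000000000; discarding the end carry (carry out of the top bit) leaves the 16-bit value 0000000000000000, as required for x + (-x)



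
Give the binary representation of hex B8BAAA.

Convert each hex digit to 4 bits:
  B = 1011
  8 = 1000
  B = 1011
  A = 1010
  A = 1010
  A = 1010
Concatenate: 101110001011101010101010



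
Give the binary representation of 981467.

Using repeated division by 2:
981467 ÷ 2 = 490733 remainder 1
490733 ÷ 2 = 245366 remainder 1
245366 ÷ 2 = 122683 remainder 0
122683 ÷ 2 = 61341 remainder 1
61341 ÷ 2 = 30670 remainder 1
30670 ÷ 2 = 15335 remainder 0
15335 ÷ 2 = 7667 remainder 1
7667 ÷ 2 = 3833 remainder 1
3833 ÷ 2 = 1916 remainder 1
1916 ÷ 2 = 958 remainder 0
958 ÷ 2 = 479 remainder 0
479 ÷ 2 = 239 remainder 1
239 ÷ 2 = 119 remainder 1
119 ÷ 2 = 59 remainder 1
59 ÷ 2 = 29 remainder 1
29 ÷ 2 = 14 remainder 1
14 ÷ 2 = 7 remainder 0
7 ÷ 2 = 3 remainder 1
3 ÷ 2 = 1 remainder 1
1 ÷ 2 = 0 remainder 1
Reading remainders bottom to top: 11101111100111011011



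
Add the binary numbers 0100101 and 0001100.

Add column by column from the right: bit + bit + carry-in; write the sum mod 2, carry 1 when the sum is 2 or 3.
carry:  0011000
        0100101
+       0001100
---------------
       00110001
(the carry out of the leftmost column, 0, becomes the leading bit)
Decimal check:
  0100101 = 32 + 4 + 1 = 37
  0001100 = 8 + 4 = 12
  37 + 12 = 49, and 00110001 = 32 + 16 + 1 = 49 ✓



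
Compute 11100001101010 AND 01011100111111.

AND: 1 only when both bits are 1
  11100001101010
& 01011100111111
----------------
  01000000101010
Decimal: 14442 & 5951 = 4138



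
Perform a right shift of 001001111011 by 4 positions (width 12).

Original: 001001111011 (decimal 635)
Shift right by 4 positions
Drop the 4 low bits; fill with zeros on the left
Result: 000000100111 (decimal 39)
Equivalent: 635 >> 4 = 635 ÷ 2^4 = 39



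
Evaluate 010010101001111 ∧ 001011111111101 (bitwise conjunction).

AND: 1 only when both bits are 1
  010010101001111
& 001011111111101
-----------------
  000010101001101
Decimal: 9551 & 6141 = 1357



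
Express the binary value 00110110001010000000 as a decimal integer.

Sum of powers of 2 for each 1-bit:
2^7 + 2^9 + 2^13 + 2^14 + 2^16 + 2^17
= 128 + 512 + 8192 + 16384 + 65536 + 131072
= 221824



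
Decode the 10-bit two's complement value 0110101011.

Binary: 0110101011
Sign bit: 0 (non-negative)
Read directly as an unsigned value:
0110101011 = 256 + 128 + 32 + 8 + 2 + 1 = 427
Value: 427



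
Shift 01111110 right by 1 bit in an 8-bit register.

Original: 01111110 (decimal 126)
Shift right by 1 position
Drop the 1 low bit; fill with zero on the left
Result: 00111111 (decimal 63)
Equivalent: 126 >> 1 = 126 ÷ 2^1 = 63



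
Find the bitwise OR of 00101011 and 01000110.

OR: 1 when either bit is 1
  00101011
| 01000110
----------
  01101111
Decimal: 43 | 70 = 111



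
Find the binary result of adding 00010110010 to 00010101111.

Add column by column from the right: bit + bit + carry-in; write the sum mod 2, carry 1 when the sum is 2 or 3.
carry:  00101111100
        00010110010
+       00010101111
-------------------
       000101100001
(the carry out of the leftmost column, 0, becomes the leading bit)
Decimal check:
  00010110010 = 128 + 32 + 16 + 2 = 178
  00010101111 = 128 + 32 + 8 + 4 + 2 + 1 = 175
  178 + 175 = 353, and 000101100001 = 256 + 64 + 32 + 1 = 353 ✓



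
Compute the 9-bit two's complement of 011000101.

Original: 011000101
Step 1 - Invert all bits: 100111010
Step 2 - Add 1: 100111011
Verification: 011000101 + 100111011 = 1000000000; discarding the end carry (carry out of the top bit) leaves the 9-bit value 000000000, as required for x + (-x)



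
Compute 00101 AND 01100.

AND: 1 only when both bits are 1
  00101
& 01100
-------
  00100
Decimal: 5 & 12 = 4



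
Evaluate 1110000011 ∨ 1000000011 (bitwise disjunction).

OR: 1 when either bit is 1
  1110000011
| 1000000011
------------
  1110000011
Decimal: 899 | 515 = 899



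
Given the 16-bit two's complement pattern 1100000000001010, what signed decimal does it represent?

Binary: 1100000000001010
Sign bit: 1 (negative)
Invert: 0011111111110101
Add 1:  0011111111110110
Magnitude: 0011111111110110 = 8192 + 4096 + 2048 + 1024 + 512 + 256 + 128 + 64 + 32 + 16 + 4 + 2 = 16374
Value: -16374



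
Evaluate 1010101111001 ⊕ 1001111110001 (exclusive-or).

XOR: 1 when bits differ
  1010101111001
^ 1001111110001
---------------
  0011010001000
Decimal: 5497 ^ 5105 = 1672



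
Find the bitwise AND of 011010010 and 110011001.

AND: 1 only when both bits are 1
  011010010
& 110011001
-----------
  010010000
Decimal: 210 & 409 = 144



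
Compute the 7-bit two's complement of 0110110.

Original: 0110110
Step 1 - Invert all bits: 1001001
Step 2 - Add 1: 1001010
Verification: 0110110 + 1001010 = 10000000; discarding the end carry (carry out of the top bit) leaves the 7-bit value 0000000, as required for x + (-x)



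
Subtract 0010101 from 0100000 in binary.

Method 1 - Direct subtraction (column by column from the right: bit − bit − borrow-in; if negative, add 2 and borrow 1 from the next column):
borrow: 0111110
        0100000
-       0010101
---------------
        0001011

Method 2 - Add two's complement:
Two's complement of 0010101: invert → 1101010, add 1 → 1101011
  0100000
+ 1101011
---------
 10001011  (end carry out of the top bit = 1)
Discarding the end carry: 0001011
Decimal check:
  0100000 = 32
  0010101 = 16 + 4 + 1 = 21
  32 - 21 = 11, and 0001011 = 8 + 2 + 1 = 11 ✓



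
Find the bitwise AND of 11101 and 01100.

AND: 1 only when both bits are 1
  11101
& 01100
-------
  01100
Decimal: 29 & 12 = 12



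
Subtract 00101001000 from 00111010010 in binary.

Method 1 - Direct subtraction (column by column from the right: bit − bit − borrow-in; if negative, add 2 and borrow 1 from the next column):
borrow: 00000010000
        00111010010
-       00101001000
-------------------
        00010001010

Method 2 - Add two's complement:
Two's complement of 00101001000: invert → 11010110111, add 1 → 11010111000
  00111010010
+ 11010111000
-------------
 100010001010  (end carry out of the top bit = 1)
Discarding the end carry: 00010001010
Decimal check:
  00111010010 = 256 + 128 + 64 + 16 + 2 = 466
  00101001000 = 256 + 64 + 8 = 328
  466 - 328 = 138, and 00010001010 = 128 + 8 + 2 = 138 ✓



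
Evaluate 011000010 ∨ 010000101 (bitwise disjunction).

OR: 1 when either bit is 1
  011000010
| 010000101
-----------
  011000111
Decimal: 194 | 133 = 199



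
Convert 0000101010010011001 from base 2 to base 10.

Sum of powers of 2 for each 1-bit:
2^0 + 2^3 + 2^4 + 2^7 + 2^10 + 2^12 + 2^14
= 1 + 8 + 16 + 128 + 1024 + 4096 + 16384
= 21657



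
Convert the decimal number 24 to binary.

Using repeated division by 2:
24 ÷ 2 = 12 remainder 0
12 ÷ 2 = 6 remainder 0
6 ÷ 2 = 3 remainder 0
3 ÷ 2 = 1 remainder 1
1 ÷ 2 = 0 remainder 1
Reading remainders bottom to top: 11000



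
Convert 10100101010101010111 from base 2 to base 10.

Sum of powers of 2 for each 1-bit:
2^0 + 2^1 + 2^2 + 2^4 + 2^6 + 2^8 + 2^10 + 2^12 + 2^14 + 2^17 + 2^19
= 1 + 2 + 4 + 16 + 64 + 256 + 1024 + 4096 + 16384 + 131072 + 524288
= 677207



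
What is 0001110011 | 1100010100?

OR: 1 when either bit is 1
  0001110011
| 1100010100
------------
  1101110111
Decimal: 115 | 788 = 887



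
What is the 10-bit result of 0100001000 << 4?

Original: 0100001000 (decimal 264)
Shift left by 4 positions
Append 4 zeros on the right and drop the 4 high bits that overflow the 10-bit width
Result: 0010000000 (decimal 128)
Equivalent: 264 << 4 = 264 × 2^4 = 4224, truncated to 10 bits = 128



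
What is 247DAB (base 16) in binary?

Convert each hex digit to 4 bits:
  2 = 0010
  4 = 0100
  7 = 0111
  D = 1101
  A = 1010
  B = 1011
Concatenate: 001001000111110110101011



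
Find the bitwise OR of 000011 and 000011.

OR: 1 when either bit is 1
  000011
| 000011
--------
  000011
Decimal: 3 | 3 = 3



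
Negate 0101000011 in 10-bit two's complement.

Original: 0101000011
Step 1 - Invert all bits: 1010111100
Step 2 - Add 1: 1010111101
Verification: 0101000011 + 1010111101 = 10000000000; discarding the end carry (carry out of the top bit) leaves the 10-bit value 0000000000, as required for x + (-x)



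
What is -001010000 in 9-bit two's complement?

Original: 001010000
Step 1 - Invert all bits: 110101111
Step 2 - Add 1: 110110000
Verification: 001010000 + 110110000 = 1000000000; discarding the end carry (carry out of the top bit) leaves the 9-bit value 000000000, as required for x + (-x)



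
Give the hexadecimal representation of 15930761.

Using repeated division by 16 (digits 10–15 are A–F):
15930761 ÷ 16 = 995672 remainder 9
995672 ÷ 16 = 62229 remainder 8
62229 ÷ 16 = 3889 remainder 5
3889 ÷ 16 = 243 remainder 1
243 ÷ 16 = 15 remainder 3
15 ÷ 16 = 0 remainder 15 (F)
Reading remainders bottom to top: F31589



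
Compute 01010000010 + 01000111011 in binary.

Add column by column from the right: bit + bit + carry-in; write the sum mod 2, carry 1 when the sum is 2 or 3.
carry:  10000000100
        01010000010
+       01000111011
-------------------
       010010111101
(the carry out of the leftmost column, 0, becomes the leading bit)
Decimal check:
  01010000010 = 512 + 128 + 2 = 642
  01000111011 = 512 + 32 + 16 + 8 + 2 + 1 = 571
  642 + 571 = 1213, and 010010111101 = 1024 + 128 + 32 + 16 + 8 + 4 + 1 = 1213 ✓



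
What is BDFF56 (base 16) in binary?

Convert each hex digit to 4 bits:
  B = 1011
  D = 1101
  F = 1111
  F = 1111
  5 = 0101
  6 = 0110
Concatenate: 101111011111111101010110



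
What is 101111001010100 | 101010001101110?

OR: 1 when either bit is 1
  101111001010100
| 101010001101110
-----------------
  101111001111110
Decimal: 24148 | 21614 = 24190



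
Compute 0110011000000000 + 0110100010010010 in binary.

Add column by column from the right: bit + bit + carry-in; write the sum mod 2, carry 1 when the sum is 2 or 3.
carry:  1100000000000000
        0110011000000000
+       0110100010010010
------------------------
       01100111010010010
(the carry out of the leftmost column, 0, becomes the leading bit)
Decimal check:
  0110011000000000 = 16384 + 8192 + 1024 + 512 = 26112
  0110100010010010 = 16384 + 8192 + 2048 + 128 + 16 + 2 = 26770
  26112 + 26770 = 52882, and 01100111010010010 = 32768 + 16384 + 2048 + 1024 + 512 + 128 + 16 + 2 = 52882 ✓



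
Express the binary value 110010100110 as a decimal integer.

Sum of powers of 2 for each 1-bit:
2^1 + 2^2 + 2^5 + 2^7 + 2^10 + 2^11
= 2 + 4 + 32 + 128 + 1024 + 2048
= 3238



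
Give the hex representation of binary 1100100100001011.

Group into 4-bit nibbles from right:
  1100 = C
  1001 = 9
  0000 = 0
  1011 = B
Result: C90B



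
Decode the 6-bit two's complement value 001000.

Binary: 001000
Sign bit: 0 (non-negative)
Read directly as an unsigned value:
001000 = 8
Value: 8



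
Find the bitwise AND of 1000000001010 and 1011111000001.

AND: 1 only when both bits are 1
  1000000001010
& 1011111000001
---------------
  1000000000000
Decimal: 4106 & 6081 = 4096



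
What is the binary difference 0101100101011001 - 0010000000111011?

Method 1 - Direct subtraction (column by column from the right: bit − bit − borrow-in; if negative, add 2 and borrow 1 from the next column):
borrow: 0100000001111100
        0101100101011001
-       0010000000111011
------------------------
        0011100100011110

Method 2 - Add two's complement:
Two's complement of 0010000000111011: invert → 1101111111000100, add 1 → 1101111111000101
  0101100101011001
+ 1101111111000101
------------------
 10011100100011110  (end carry out of the top bit = 1)
Discarding the end carry: 0011100100011110
Decimal check:
  0101100101011001 = 16384 + 4096 + 2048 + 256 + 64 + 16 + 8 + 1 = 22873
  0010000000111011 = 8192 + 32 + 16 + 8 + 2 + 1 = 8251
  22873 - 8251 = 14622, and 0011100100011110 = 8192 + 4096 + 2048 + 256 + 16 + 8 + 4 + 2 = 14622 ✓



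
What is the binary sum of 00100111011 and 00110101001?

Add column by column from the right: bit + bit + carry-in; write the sum mod 2, carry 1 when the sum is 2 or 3.
carry:  01001110110
        00100111011
+       00110101001
-------------------
       001011100100
(the carry out of the leftmost column, 0, becomes the leading bit)
Decimal check:
  00100111011 = 256 + 32 + 16 + 8 + 2 + 1 = 315
  00110101001 = 256 + 128 + 32 + 8 + 1 = 425
  315 + 425 = 740, and 001011100100 = 512 + 128 + 64 + 32 + 4 = 740 ✓



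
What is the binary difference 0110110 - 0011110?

Method 1 - Direct subtraction (column by column from the right: bit − bit − borrow-in; if negative, add 2 and borrow 1 from the next column):
borrow: 0110000
        0110110
-       0011110
---------------
        0011000

Method 2 - Add two's complement:
Two's complement of 0011110: invert → 1100001, add 1 → 1100010
  0110110
+ 1100010
---------
 10011000  (end carry out of the top bit = 1)
Discarding the end carry: 0011000
Decimal check:
  0110110 = 32 + 16 + 4 + 2 = 54
  0011110 = 16 + 8 + 4 + 2 = 30
  54 - 30 = 24, and 0011000 = 16 + 8 = 24 ✓



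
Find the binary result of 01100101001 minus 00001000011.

Method 1 - Direct subtraction (column by column from the right: bit − bit − borrow-in; if negative, add 2 and borrow 1 from the next column):
borrow: 00110001100
        01100101001
-       00001000011
-------------------
        01011100110

Method 2 - Add two's complement:
Two's complement of 00001000011: invert → 11110111100, add 1 → 11110111101
  01100101001
+ 11110111101
-------------
 101011100110  (end carry out of the top bit = 1)
Discarding the end carry: 01011100110
Decimal check:
  01100101001 = 512 + 256 + 32 + 8 + 1 = 809
  00001000011 = 64 + 2 + 1 = 67
  809 - 67 = 742, and 01011100110 = 512 + 128 + 64 + 32 + 4 + 2 = 742 ✓



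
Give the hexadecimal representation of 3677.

Using repeated division by 16 (digits 10–15 are A–F):
3677 ÷ 16 = 229 remainder 13 (D)
229 ÷ 16 = 14 remainder 5
14 ÷ 16 = 0 remainder 14 (E)
Reading remainders bottom to top: E5D



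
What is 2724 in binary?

Using repeated division by 2:
2724 ÷ 2 = 1362 remainder 0
1362 ÷ 2 = 681 remainder 0
681 ÷ 2 = 340 remainder 1
340 ÷ 2 = 170 remainder 0
170 ÷ 2 = 85 remainder 0
85 ÷ 2 = 42 remainder 1
42 ÷ 2 = 21 remainder 0
21 ÷ 2 = 10 remainder 1
10 ÷ 2 = 5 remainder 0
5 ÷ 2 = 2 remainder 1
2 ÷ 2 = 1 remainder 0
1 ÷ 2 = 0 remainder 1
Reading remainders bottom to top: 101010100100



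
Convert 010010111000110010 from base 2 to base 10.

Sum of powers of 2 for each 1-bit:
2^1 + 2^4 + 2^5 + 2^9 + 2^10 + 2^11 + 2^13 + 2^16
= 2 + 16 + 32 + 512 + 1024 + 2048 + 8192 + 65536
= 77362



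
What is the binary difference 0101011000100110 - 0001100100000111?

Method 1 - Direct subtraction (column by column from the right: bit − bit − borrow-in; if negative, add 2 and borrow 1 from the next column):
borrow: 0111001000111110
        0101011000100110
-       0001100100000111
------------------------
        0011110100011111

Method 2 - Add two's complement:
Two's complement of 0001100100000111: invert → 1110011011111000, add 1 → 1110011011111001
  0101011000100110
+ 1110011011111001
------------------
 10011110100011111  (end carry out of the top bit = 1)
Discarding the end carry: 0011110100011111
Decimal check:
  0101011000100110 = 16384 + 4096 + 1024 + 512 + 32 + 4 + 2 = 22054
  0001100100000111 = 4096 + 2048 + 256 + 4 + 2 + 1 = 6407
  22054 - 6407 = 15647, and 0011110100011111 = 8192 + 4096 + 2048 + 1024 + 256 + 16 + 8 + 4 + 2 + 1 = 15647 ✓



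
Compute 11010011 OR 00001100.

OR: 1 when either bit is 1
  11010011
| 00001100
----------
  11011111
Decimal: 211 | 12 = 223



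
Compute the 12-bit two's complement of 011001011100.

Original: 011001011100
Step 1 - Invert all bits: 100110100011
Step 2 - Add 1: 100110100100
Verification: 011001011100 + 100110100100 = 1000000000000; discarding the end carry (carry out of the top bit) leaves the 12-bit value 000000000000, as required for x + (-x)



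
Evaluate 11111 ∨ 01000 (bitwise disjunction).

OR: 1 when either bit is 1
  11111
| 01000
-------
  11111
Decimal: 31 | 8 = 31



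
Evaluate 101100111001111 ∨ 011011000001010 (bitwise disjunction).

OR: 1 when either bit is 1
  101100111001111
| 011011000001010
-----------------
  111111111001111
Decimal: 22991 | 13834 = 32719



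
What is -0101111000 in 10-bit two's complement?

Original: 0101111000
Step 1 - Invert all bits: 1010000111
Step 2 - Add 1: 1010001000
Verification: 0101111000 + 1010001000 = 10000000000; discarding the end carry (carry out of the top bit) leaves the 10-bit value 0000000000, as required for x + (-x)



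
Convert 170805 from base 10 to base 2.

Using repeated division by 2:
170805 ÷ 2 = 85402 remainder 1
85402 ÷ 2 = 42701 remainder 0
42701 ÷ 2 = 21350 remainder 1
21350 ÷ 2 = 10675 remainder 0
10675 ÷ 2 = 5337 remainder 1
5337 ÷ 2 = 2668 remainder 1
2668 ÷ 2 = 1334 remainder 0
1334 ÷ 2 = 667 remainder 0
667 ÷ 2 = 333 remainder 1
333 ÷ 2 = 166 remainder 1
166 ÷ 2 = 83 remainder 0
83 ÷ 2 = 41 remainder 1
41 ÷ 2 = 20 remainder 1
20 ÷ 2 = 10 remainder 0
10 ÷ 2 = 5 remainder 0
5 ÷ 2 = 2 remainder 1
2 ÷ 2 = 1 remainder 0
1 ÷ 2 = 0 remainder 1
Reading remainders bottom to top: 101001101100110101



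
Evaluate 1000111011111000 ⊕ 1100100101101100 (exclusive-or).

XOR: 1 when bits differ
  1000111011111000
^ 1100100101101100
------------------
  0100011110010100
Decimal: 36600 ^ 51564 = 18324



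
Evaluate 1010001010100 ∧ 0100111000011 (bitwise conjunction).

AND: 1 only when both bits are 1
  1010001010100
& 0100111000011
---------------
  0000001000000
Decimal: 5204 & 2499 = 64



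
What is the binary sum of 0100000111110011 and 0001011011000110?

Add column by column from the right: bit + bit + carry-in; write the sum mod 2, carry 1 when the sum is 2 or 3.
carry:  0000111110001100
        0100000111110011
+       0001011011000110
------------------------
       00101100010111001
(the carry out of the leftmost column, 0, becomes the leading bit)
Decimal check:
  0100000111110011 = 16384 + 256 + 128 + 64 + 32 + 16 + 2 + 1 = 16883
  0001011011000110 = 4096 + 1024 + 512 + 128 + 64 + 4 + 2 = 5830
  16883 + 5830 = 22713, and 00101100010111001 = 16384 + 4096 + 2048 + 128 + 32 + 16 + 8 + 1 = 22713 ✓



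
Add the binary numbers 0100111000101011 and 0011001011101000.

Add column by column from the right: bit + bit + carry-in; write the sum mod 2, carry 1 when the sum is 2 or 3.
carry:  1111110111010000
        0100111000101011
+       0011001011101000
------------------------
       01000000100010011
(the carry out of the leftmost column, 0, becomes the leading bit)
Decimal check:
  0100111000101011 = 16384 + 2048 + 1024 + 512 + 32 + 8 + 2 + 1 = 20011
  0011001011101000 = 8192 + 4096 + 512 + 128 + 64 + 32 + 8 = 13032
  20011 + 13032 = 33043, and 01000000100010011 = 32768 + 256 + 16 + 2 + 1 = 33043 ✓



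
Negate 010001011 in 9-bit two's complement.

Original: 010001011
Step 1 - Invert all bits: 101110100
Step 2 - Add 1: 101110101
Verification: 010001011 + 101110101 = 1000000000; discarding the end carry (carry out of the top bit) leaves the 9-bit value 000000000, as required for x + (-x)



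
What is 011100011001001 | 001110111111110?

OR: 1 when either bit is 1
  011100011001001
| 001110111111110
-----------------
  011110111111111
Decimal: 14537 | 7678 = 15871



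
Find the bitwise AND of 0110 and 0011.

AND: 1 only when both bits are 1
  0110
& 0011
------
  0010
Decimal: 6 & 3 = 2



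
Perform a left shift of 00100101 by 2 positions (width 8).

Original: 00100101 (decimal 37)
Shift left by 2 positions
Append 2 zeros on the right
Result: 10010100 (decimal 148)
Equivalent: 37 << 2 = 37 × 2^2 = 148



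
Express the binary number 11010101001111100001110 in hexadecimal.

Group into 4-bit nibbles from right:
  0110 = 6
  1010 = A
  1001 = 9
  1111 = F
  0000 = 0
  1110 = E
Result: 6A9F0E



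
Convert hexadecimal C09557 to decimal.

Expand by place value (powers of 16):
Digit values: C = 12
C09557 = 12 × 16^5 + 0 × 16^4 + 9 × 16^3 + 5 × 16^2 + 5 × 16^1 + 7 × 16^0
= 12 × 1048576 + 0 × 65536 + 9 × 4096 + 5 × 256 + 5 × 16 + 7 × 1
= 12582912 + 0 + 36864 + 1280 + 80 + 7
= 12621143



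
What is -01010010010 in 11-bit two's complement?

Original: 01010010010
Step 1 - Invert all bits: 10101101101
Step 2 - Add 1: 10101101110
Verification: 01010010010 + 10101101110 = 100000000000; discarding the end carry (carry out of the top bit) leaves the 11-bit value 00000000000, as required for x + (-x)



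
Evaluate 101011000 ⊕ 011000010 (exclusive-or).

XOR: 1 when bits differ
  101011000
^ 011000010
-----------
  110011010
Decimal: 344 ^ 194 = 410



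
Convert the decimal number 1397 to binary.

Using repeated division by 2:
1397 ÷ 2 = 698 remainder 1
698 ÷ 2 = 349 remainder 0
349 ÷ 2 = 174 remainder 1
174 ÷ 2 = 87 remainder 0
87 ÷ 2 = 43 remainder 1
43 ÷ 2 = 21 remainder 1
21 ÷ 2 = 10 remainder 1
10 ÷ 2 = 5 remainder 0
5 ÷ 2 = 2 remainder 1
2 ÷ 2 = 1 remainder 0
1 ÷ 2 = 0 remainder 1
Reading remainders bottom to top: 10101110101



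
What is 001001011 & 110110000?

AND: 1 only when both bits are 1
  001001011
& 110110000
-----------
  000000000
Decimal: 75 & 432 = 0



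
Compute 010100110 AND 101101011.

AND: 1 only when both bits are 1
  010100110
& 101101011
-----------
  000100010
Decimal: 166 & 363 = 34



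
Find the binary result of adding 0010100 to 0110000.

Add column by column from the right: bit + bit + carry-in; write the sum mod 2, carry 1 when the sum is 2 or 3.
carry:  1100000
        0010100
+       0110000
---------------
       01000100
(the carry out of the leftmost column, 0, becomes the leading bit)
Decimal check:
  0010100 = 16 + 4 = 20
  0110000 = 32 + 16 = 48
  20 + 48 = 68, and 01000100 = 64 + 4 = 68 ✓



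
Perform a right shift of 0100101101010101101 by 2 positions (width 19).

Original: 0100101101010101101 (decimal 154285)
Shift right by 2 positions
Drop the 2 low bits; fill with zeros on the left
Result: 0001001011010101011 (decimal 38571)
Equivalent: 154285 >> 2 = 154285 ÷ 2^2 = 38571



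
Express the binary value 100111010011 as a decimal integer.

Sum of powers of 2 for each 1-bit:
2^0 + 2^1 + 2^4 + 2^6 + 2^7 + 2^8 + 2^11
= 1 + 2 + 16 + 64 + 128 + 256 + 2048
= 2515



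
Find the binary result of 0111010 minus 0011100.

Method 1 - Direct subtraction (column by column from the right: bit − bit − borrow-in; if negative, add 2 and borrow 1 from the next column):
borrow: 0111000
        0111010
-       0011100
---------------
        0011110

Method 2 - Add two's complement:
Two's complement of 0011100: invert → 1100011, add 1 → 1100100
  0111010
+ 1100100
---------
 10011110  (end carry out of the top bit = 1)
Discarding the end carry: 0011110
Decimal check:
  0111010 = 32 + 16 + 8 + 2 = 58
  0011100 = 16 + 8 + 4 = 28
  58 - 28 = 30, and 0011110 = 16 + 8 + 4 + 2 = 30 ✓



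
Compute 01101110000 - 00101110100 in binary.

Method 1 - Direct subtraction (column by column from the right: bit − bit − borrow-in; if negative, add 2 and borrow 1 from the next column):
borrow: 01111111000
        01101110000
-       00101110100
-------------------
        00111111100

Method 2 - Add two's complement:
Two's complement of 00101110100: invert → 11010001011, add 1 → 11010001100
  01101110000
+ 11010001100
-------------
 100111111100  (end carry out of the top bit = 1)
Discarding the end carry: 00111111100
Decimal check:
  01101110000 = 512 + 256 + 64 + 32 + 16 = 880
  00101110100 = 256 + 64 + 32 + 16 + 4 = 372
  880 - 372 = 508, and 00111111100 = 256 + 128 + 64 + 32 + 16 + 8 + 4 = 508 ✓



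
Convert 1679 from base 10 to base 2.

Using repeated division by 2:
1679 ÷ 2 = 839 remainder 1
839 ÷ 2 = 419 remainder 1
419 ÷ 2 = 209 remainder 1
209 ÷ 2 = 104 remainder 1
104 ÷ 2 = 52 remainder 0
52 ÷ 2 = 26 remainder 0
26 ÷ 2 = 13 remainder 0
13 ÷ 2 = 6 remainder 1
6 ÷ 2 = 3 remainder 0
3 ÷ 2 = 1 remainder 1
1 ÷ 2 = 0 remainder 1
Reading remainders bottom to top: 11010001111



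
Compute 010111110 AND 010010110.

AND: 1 only when both bits are 1
  010111110
& 010010110
-----------
  010010110
Decimal: 190 & 150 = 150



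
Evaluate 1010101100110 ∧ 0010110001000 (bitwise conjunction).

AND: 1 only when both bits are 1
  1010101100110
& 0010110001000
---------------
  0010100000000
Decimal: 5478 & 1416 = 1280



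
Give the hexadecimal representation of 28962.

Using repeated division by 16 (digits 10–15 are A–F):
28962 ÷ 16 = 1810 remainder 2
1810 ÷ 16 = 113 remainder 2
113 ÷ 16 = 7 remainder 1
7 ÷ 16 = 0 remainder 7
Reading remainders bottom to top: 7122



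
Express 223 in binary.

Using repeated division by 2:
223 ÷ 2 = 111 remainder 1
111 ÷ 2 = 55 remainder 1
55 ÷ 2 = 27 remainder 1
27 ÷ 2 = 13 remainder 1
13 ÷ 2 = 6 remainder 1
6 ÷ 2 = 3 remainder 0
3 ÷ 2 = 1 remainder 1
1 ÷ 2 = 0 remainder 1
Reading remainders bottom to top: 11011111



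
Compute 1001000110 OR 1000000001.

OR: 1 when either bit is 1
  1001000110
| 1000000001
------------
  1001000111
Decimal: 582 | 513 = 583



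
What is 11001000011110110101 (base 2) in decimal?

Sum of powers of 2 for each 1-bit:
2^0 + 2^2 + 2^4 + 2^5 + 2^7 + 2^8 + 2^9 + 2^10 + 2^15 + 2^18 + 2^19
= 1 + 4 + 16 + 32 + 128 + 256 + 512 + 1024 + 32768 + 262144 + 524288
= 821173



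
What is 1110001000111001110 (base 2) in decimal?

Sum of powers of 2 for each 1-bit:
2^1 + 2^2 + 2^3 + 2^6 + 2^7 + 2^8 + 2^12 + 2^16 + 2^17 + 2^18
= 2 + 4 + 8 + 64 + 128 + 256 + 4096 + 65536 + 131072 + 262144
= 463310



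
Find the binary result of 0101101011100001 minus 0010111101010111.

Method 1 - Direct subtraction (column by column from the right: bit − bit − borrow-in; if negative, add 2 and borrow 1 from the next column):
borrow: 0101111000111100
        0101101011100001
-       0010111101010111
------------------------
        0010101110001010

Method 2 - Add two's complement:
Two's complement of 0010111101010111: invert → 1101000010101000, add 1 → 1101000010101001
  0101101011100001
+ 1101000010101001
------------------
 10010101110001010  (end carry out of the top bit = 1)
Discarding the end carry: 0010101110001010
Decimal check:
  0101101011100001 = 16384 + 4096 + 2048 + 512 + 128 + 64 + 32 + 1 = 23265
  0010111101010111 = 8192 + 2048 + 1024 + 512 + 256 + 64 + 16 + 4 + 2 + 1 = 12119
  23265 - 12119 = 11146, and 0010101110001010 = 8192 + 2048 + 512 + 256 + 128 + 8 + 2 = 11146 ✓



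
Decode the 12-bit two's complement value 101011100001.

Binary: 101011100001
Sign bit: 1 (negative)
Invert: 010100011110
Add 1:  010100011111
Magnitude: 010100011111 = 1024 + 256 + 16 + 8 + 4 + 2 + 1 = 1311
Value: -1311



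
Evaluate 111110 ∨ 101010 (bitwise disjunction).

OR: 1 when either bit is 1
  111110
| 101010
--------
  111110
Decimal: 62 | 42 = 62



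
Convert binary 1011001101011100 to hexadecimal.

Group into 4-bit nibbles from right:
  1011 = B
  0011 = 3
  0101 = 5
  1100 = C
Result: B35C



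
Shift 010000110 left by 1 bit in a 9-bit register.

Original: 010000110 (decimal 134)
Shift left by 1 position
Append 1 zero on the right
Result: 100001100 (decimal 268)
Equivalent: 134 << 1 = 134 × 2^1 = 268



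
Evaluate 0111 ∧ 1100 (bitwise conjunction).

AND: 1 only when both bits are 1
  0111
& 1100
------
  0100
Decimal: 7 & 12 = 4



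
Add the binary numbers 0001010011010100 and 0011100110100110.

Add column by column from the right: bit + bit + carry-in; write the sum mod 2, carry 1 when the sum is 2 or 3.
carry:  0110001100001000
        0001010011010100
+       0011100110100110
------------------------
       00100111001111010
(the carry out of the leftmost column, 0, becomes the leading bit)
Decimal check:
  0001010011010100 = 4096 + 1024 + 128 + 64 + 16 + 4 = 5332
  0011100110100110 = 8192 + 4096 + 2048 + 256 + 128 + 32 + 4 + 2 = 14758
  5332 + 14758 = 20090, and 00100111001111010 = 16384 + 2048 + 1024 + 512 + 64 + 32 + 16 + 8 + 2 = 20090 ✓



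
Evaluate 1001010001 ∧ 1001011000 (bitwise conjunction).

AND: 1 only when both bits are 1
  1001010001
& 1001011000
------------
  1001010000
Decimal: 593 & 600 = 592



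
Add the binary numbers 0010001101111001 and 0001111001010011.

Add column by column from the right: bit + bit + carry-in; write the sum mod 2, carry 1 when the sum is 2 or 3.
carry:  0111110011100110
        0010001101111001
+       0001111001010011
------------------------
       00100000111001100
(the carry out of the leftmost column, 0, becomes the leading bit)
Decimal check:
  0010001101111001 = 8192 + 512 + 256 + 64 + 32 + 16 + 8 + 1 = 9081
  0001111001010011 = 4096 + 2048 + 1024 + 512 + 64 + 16 + 2 + 1 = 7763
  9081 + 7763 = 16844, and 00100000111001100 = 16384 + 256 + 128 + 64 + 8 + 4 = 16844 ✓



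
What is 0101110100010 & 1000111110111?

AND: 1 only when both bits are 1
  0101110100010
& 1000111110111
---------------
  0000110100010
Decimal: 2978 & 4599 = 418



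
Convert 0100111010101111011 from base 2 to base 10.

Sum of powers of 2 for each 1-bit:
2^0 + 2^1 + 2^3 + 2^4 + 2^5 + 2^6 + 2^8 + 2^10 + 2^12 + 2^13 + 2^14 + 2^17
= 1 + 2 + 8 + 16 + 32 + 64 + 256 + 1024 + 4096 + 8192 + 16384 + 131072
= 161147



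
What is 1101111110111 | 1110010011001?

OR: 1 when either bit is 1
  1101111110111
| 1110010011001
---------------
  1111111111111
Decimal: 7159 | 7321 = 8191



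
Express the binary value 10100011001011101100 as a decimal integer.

Sum of powers of 2 for each 1-bit:
2^2 + 2^3 + 2^5 + 2^6 + 2^7 + 2^9 + 2^12 + 2^13 + 2^17 + 2^19
= 4 + 8 + 32 + 64 + 128 + 512 + 4096 + 8192 + 131072 + 524288
= 668396



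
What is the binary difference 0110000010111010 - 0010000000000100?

Method 1 - Direct subtraction (column by column from the right: bit − bit − borrow-in; if negative, add 2 and borrow 1 from the next column):
borrow: 0000000000001000
        0110000010111010
-       0010000000000100
------------------------
        0100000010110110

Method 2 - Add two's complement:
Two's complement of 0010000000000100: invert → 1101111111111011, add 1 → 1101111111111100
  0110000010111010
+ 1101111111111100
------------------
 10100000010110110  (end carry out of the top bit = 1)
Discarding the end carry: 0100000010110110
Decimal check:
  0110000010111010 = 16384 + 8192 + 128 + 32 + 16 + 8 + 2 = 24762
  0010000000000100 = 8192 + 4 = 8196
  24762 - 8196 = 16566, and 0100000010110110 = 16384 + 128 + 32 + 16 + 4 + 2 = 16566 ✓



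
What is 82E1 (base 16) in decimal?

Expand by place value (powers of 16):
Digit values: E = 14
82E1 = 8 × 16^3 + 2 × 16^2 + 14 × 16^1 + 1 × 16^0
= 8 × 4096 + 2 × 256 + 14 × 16 + 1 × 1
= 32768 + 512 + 224 + 1
= 33505



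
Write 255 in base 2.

Using repeated division by 2:
255 ÷ 2 = 127 remainder 1
127 ÷ 2 = 63 remainder 1
63 ÷ 2 = 31 remainder 1
31 ÷ 2 = 15 remainder 1
15 ÷ 2 = 7 remainder 1
7 ÷ 2 = 3 remainder 1
3 ÷ 2 = 1 remainder 1
1 ÷ 2 = 0 remainder 1
Reading remainders bottom to top: 11111111



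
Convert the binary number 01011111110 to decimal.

Sum of powers of 2 for each 1-bit:
2^1 + 2^2 + 2^3 + 2^4 + 2^5 + 2^6 + 2^7 + 2^9
= 2 + 4 + 8 + 16 + 32 + 64 + 128 + 512
= 766



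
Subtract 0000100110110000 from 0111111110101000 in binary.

Method 1 - Direct subtraction (column by column from the right: bit − bit − borrow-in; if negative, add 2 and borrow 1 from the next column):
borrow: 0000001111100000
        0111111110101000
-       0000100110110000
------------------------
        0111010111111000

Method 2 - Add two's complement:
Two's complement of 0000100110110000: invert → 1111011001001111, add 1 → 1111011001010000
  0111111110101000
+ 1111011001010000
------------------
 10111010111111000  (end carry out of the top bit = 1)
Discarding the end carry: 0111010111111000
Decimal check:
  0111111110101000 = 16384 + 8192 + 4096 + 2048 + 1024 + 512 + 256 + 128 + 32 + 8 = 32680
  0000100110110000 = 2048 + 256 + 128 + 32 + 16 = 2480
  32680 - 2480 = 30200, and 0111010111111000 = 16384 + 8192 + 4096 + 1024 + 256 + 128 + 64 + 32 + 16 + 8 = 30200 ✓

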